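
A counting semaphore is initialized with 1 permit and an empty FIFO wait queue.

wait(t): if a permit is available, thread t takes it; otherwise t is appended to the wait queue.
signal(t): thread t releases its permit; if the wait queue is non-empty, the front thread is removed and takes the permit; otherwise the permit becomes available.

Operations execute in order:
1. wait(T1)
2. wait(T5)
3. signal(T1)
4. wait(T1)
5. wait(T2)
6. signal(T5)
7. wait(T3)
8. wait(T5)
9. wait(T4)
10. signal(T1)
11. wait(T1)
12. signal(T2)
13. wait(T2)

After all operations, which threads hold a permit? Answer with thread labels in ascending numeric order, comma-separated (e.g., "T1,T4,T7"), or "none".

Answer: T3

Derivation:
Step 1: wait(T1) -> count=0 queue=[] holders={T1}
Step 2: wait(T5) -> count=0 queue=[T5] holders={T1}
Step 3: signal(T1) -> count=0 queue=[] holders={T5}
Step 4: wait(T1) -> count=0 queue=[T1] holders={T5}
Step 5: wait(T2) -> count=0 queue=[T1,T2] holders={T5}
Step 6: signal(T5) -> count=0 queue=[T2] holders={T1}
Step 7: wait(T3) -> count=0 queue=[T2,T3] holders={T1}
Step 8: wait(T5) -> count=0 queue=[T2,T3,T5] holders={T1}
Step 9: wait(T4) -> count=0 queue=[T2,T3,T5,T4] holders={T1}
Step 10: signal(T1) -> count=0 queue=[T3,T5,T4] holders={T2}
Step 11: wait(T1) -> count=0 queue=[T3,T5,T4,T1] holders={T2}
Step 12: signal(T2) -> count=0 queue=[T5,T4,T1] holders={T3}
Step 13: wait(T2) -> count=0 queue=[T5,T4,T1,T2] holders={T3}
Final holders: T3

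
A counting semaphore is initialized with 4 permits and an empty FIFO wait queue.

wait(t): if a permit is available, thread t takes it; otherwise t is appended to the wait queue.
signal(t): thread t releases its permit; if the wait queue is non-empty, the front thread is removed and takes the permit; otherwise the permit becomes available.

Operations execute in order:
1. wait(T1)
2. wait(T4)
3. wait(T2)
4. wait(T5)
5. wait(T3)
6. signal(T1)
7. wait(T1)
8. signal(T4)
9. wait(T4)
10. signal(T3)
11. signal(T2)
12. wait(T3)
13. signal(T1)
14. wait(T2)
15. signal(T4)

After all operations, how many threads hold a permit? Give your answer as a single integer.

Step 1: wait(T1) -> count=3 queue=[] holders={T1}
Step 2: wait(T4) -> count=2 queue=[] holders={T1,T4}
Step 3: wait(T2) -> count=1 queue=[] holders={T1,T2,T4}
Step 4: wait(T5) -> count=0 queue=[] holders={T1,T2,T4,T5}
Step 5: wait(T3) -> count=0 queue=[T3] holders={T1,T2,T4,T5}
Step 6: signal(T1) -> count=0 queue=[] holders={T2,T3,T4,T5}
Step 7: wait(T1) -> count=0 queue=[T1] holders={T2,T3,T4,T5}
Step 8: signal(T4) -> count=0 queue=[] holders={T1,T2,T3,T5}
Step 9: wait(T4) -> count=0 queue=[T4] holders={T1,T2,T3,T5}
Step 10: signal(T3) -> count=0 queue=[] holders={T1,T2,T4,T5}
Step 11: signal(T2) -> count=1 queue=[] holders={T1,T4,T5}
Step 12: wait(T3) -> count=0 queue=[] holders={T1,T3,T4,T5}
Step 13: signal(T1) -> count=1 queue=[] holders={T3,T4,T5}
Step 14: wait(T2) -> count=0 queue=[] holders={T2,T3,T4,T5}
Step 15: signal(T4) -> count=1 queue=[] holders={T2,T3,T5}
Final holders: {T2,T3,T5} -> 3 thread(s)

Answer: 3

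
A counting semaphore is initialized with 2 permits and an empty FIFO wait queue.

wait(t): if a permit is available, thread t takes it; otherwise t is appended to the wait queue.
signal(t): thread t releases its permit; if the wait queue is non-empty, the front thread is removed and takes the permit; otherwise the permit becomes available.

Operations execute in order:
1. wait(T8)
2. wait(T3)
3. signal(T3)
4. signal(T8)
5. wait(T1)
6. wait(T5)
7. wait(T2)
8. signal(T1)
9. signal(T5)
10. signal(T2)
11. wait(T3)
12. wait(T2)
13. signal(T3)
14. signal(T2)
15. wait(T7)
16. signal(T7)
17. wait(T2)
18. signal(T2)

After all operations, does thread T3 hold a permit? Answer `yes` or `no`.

Answer: no

Derivation:
Step 1: wait(T8) -> count=1 queue=[] holders={T8}
Step 2: wait(T3) -> count=0 queue=[] holders={T3,T8}
Step 3: signal(T3) -> count=1 queue=[] holders={T8}
Step 4: signal(T8) -> count=2 queue=[] holders={none}
Step 5: wait(T1) -> count=1 queue=[] holders={T1}
Step 6: wait(T5) -> count=0 queue=[] holders={T1,T5}
Step 7: wait(T2) -> count=0 queue=[T2] holders={T1,T5}
Step 8: signal(T1) -> count=0 queue=[] holders={T2,T5}
Step 9: signal(T5) -> count=1 queue=[] holders={T2}
Step 10: signal(T2) -> count=2 queue=[] holders={none}
Step 11: wait(T3) -> count=1 queue=[] holders={T3}
Step 12: wait(T2) -> count=0 queue=[] holders={T2,T3}
Step 13: signal(T3) -> count=1 queue=[] holders={T2}
Step 14: signal(T2) -> count=2 queue=[] holders={none}
Step 15: wait(T7) -> count=1 queue=[] holders={T7}
Step 16: signal(T7) -> count=2 queue=[] holders={none}
Step 17: wait(T2) -> count=1 queue=[] holders={T2}
Step 18: signal(T2) -> count=2 queue=[] holders={none}
Final holders: {none} -> T3 not in holders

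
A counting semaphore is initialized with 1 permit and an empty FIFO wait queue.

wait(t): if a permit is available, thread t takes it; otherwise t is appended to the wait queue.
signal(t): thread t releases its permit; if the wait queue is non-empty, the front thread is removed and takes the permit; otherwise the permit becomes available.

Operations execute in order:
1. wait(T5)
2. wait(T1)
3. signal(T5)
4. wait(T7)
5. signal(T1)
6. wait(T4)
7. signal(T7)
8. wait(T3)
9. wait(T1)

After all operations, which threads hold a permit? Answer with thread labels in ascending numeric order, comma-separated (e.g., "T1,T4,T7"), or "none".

Step 1: wait(T5) -> count=0 queue=[] holders={T5}
Step 2: wait(T1) -> count=0 queue=[T1] holders={T5}
Step 3: signal(T5) -> count=0 queue=[] holders={T1}
Step 4: wait(T7) -> count=0 queue=[T7] holders={T1}
Step 5: signal(T1) -> count=0 queue=[] holders={T7}
Step 6: wait(T4) -> count=0 queue=[T4] holders={T7}
Step 7: signal(T7) -> count=0 queue=[] holders={T4}
Step 8: wait(T3) -> count=0 queue=[T3] holders={T4}
Step 9: wait(T1) -> count=0 queue=[T3,T1] holders={T4}
Final holders: T4

Answer: T4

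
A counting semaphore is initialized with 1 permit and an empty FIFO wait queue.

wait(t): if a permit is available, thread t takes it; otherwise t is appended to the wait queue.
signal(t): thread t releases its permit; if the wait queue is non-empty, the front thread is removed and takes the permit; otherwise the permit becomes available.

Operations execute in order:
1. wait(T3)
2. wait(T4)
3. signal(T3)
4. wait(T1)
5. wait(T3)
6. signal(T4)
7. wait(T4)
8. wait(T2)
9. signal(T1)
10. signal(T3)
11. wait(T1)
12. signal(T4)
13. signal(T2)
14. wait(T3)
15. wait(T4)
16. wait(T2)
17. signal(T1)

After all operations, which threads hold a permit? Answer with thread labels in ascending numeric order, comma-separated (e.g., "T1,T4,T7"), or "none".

Step 1: wait(T3) -> count=0 queue=[] holders={T3}
Step 2: wait(T4) -> count=0 queue=[T4] holders={T3}
Step 3: signal(T3) -> count=0 queue=[] holders={T4}
Step 4: wait(T1) -> count=0 queue=[T1] holders={T4}
Step 5: wait(T3) -> count=0 queue=[T1,T3] holders={T4}
Step 6: signal(T4) -> count=0 queue=[T3] holders={T1}
Step 7: wait(T4) -> count=0 queue=[T3,T4] holders={T1}
Step 8: wait(T2) -> count=0 queue=[T3,T4,T2] holders={T1}
Step 9: signal(T1) -> count=0 queue=[T4,T2] holders={T3}
Step 10: signal(T3) -> count=0 queue=[T2] holders={T4}
Step 11: wait(T1) -> count=0 queue=[T2,T1] holders={T4}
Step 12: signal(T4) -> count=0 queue=[T1] holders={T2}
Step 13: signal(T2) -> count=0 queue=[] holders={T1}
Step 14: wait(T3) -> count=0 queue=[T3] holders={T1}
Step 15: wait(T4) -> count=0 queue=[T3,T4] holders={T1}
Step 16: wait(T2) -> count=0 queue=[T3,T4,T2] holders={T1}
Step 17: signal(T1) -> count=0 queue=[T4,T2] holders={T3}
Final holders: T3

Answer: T3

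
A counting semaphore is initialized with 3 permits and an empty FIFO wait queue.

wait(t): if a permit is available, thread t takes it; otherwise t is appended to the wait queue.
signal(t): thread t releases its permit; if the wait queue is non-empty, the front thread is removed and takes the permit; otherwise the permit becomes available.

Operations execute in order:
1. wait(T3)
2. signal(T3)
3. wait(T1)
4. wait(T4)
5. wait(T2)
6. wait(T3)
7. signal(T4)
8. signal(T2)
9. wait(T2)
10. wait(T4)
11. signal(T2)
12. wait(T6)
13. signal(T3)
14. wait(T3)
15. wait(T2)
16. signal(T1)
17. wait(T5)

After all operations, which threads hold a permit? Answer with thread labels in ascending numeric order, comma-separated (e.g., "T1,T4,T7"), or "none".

Answer: T3,T4,T6

Derivation:
Step 1: wait(T3) -> count=2 queue=[] holders={T3}
Step 2: signal(T3) -> count=3 queue=[] holders={none}
Step 3: wait(T1) -> count=2 queue=[] holders={T1}
Step 4: wait(T4) -> count=1 queue=[] holders={T1,T4}
Step 5: wait(T2) -> count=0 queue=[] holders={T1,T2,T4}
Step 6: wait(T3) -> count=0 queue=[T3] holders={T1,T2,T4}
Step 7: signal(T4) -> count=0 queue=[] holders={T1,T2,T3}
Step 8: signal(T2) -> count=1 queue=[] holders={T1,T3}
Step 9: wait(T2) -> count=0 queue=[] holders={T1,T2,T3}
Step 10: wait(T4) -> count=0 queue=[T4] holders={T1,T2,T3}
Step 11: signal(T2) -> count=0 queue=[] holders={T1,T3,T4}
Step 12: wait(T6) -> count=0 queue=[T6] holders={T1,T3,T4}
Step 13: signal(T3) -> count=0 queue=[] holders={T1,T4,T6}
Step 14: wait(T3) -> count=0 queue=[T3] holders={T1,T4,T6}
Step 15: wait(T2) -> count=0 queue=[T3,T2] holders={T1,T4,T6}
Step 16: signal(T1) -> count=0 queue=[T2] holders={T3,T4,T6}
Step 17: wait(T5) -> count=0 queue=[T2,T5] holders={T3,T4,T6}
Final holders: T3,T4,T6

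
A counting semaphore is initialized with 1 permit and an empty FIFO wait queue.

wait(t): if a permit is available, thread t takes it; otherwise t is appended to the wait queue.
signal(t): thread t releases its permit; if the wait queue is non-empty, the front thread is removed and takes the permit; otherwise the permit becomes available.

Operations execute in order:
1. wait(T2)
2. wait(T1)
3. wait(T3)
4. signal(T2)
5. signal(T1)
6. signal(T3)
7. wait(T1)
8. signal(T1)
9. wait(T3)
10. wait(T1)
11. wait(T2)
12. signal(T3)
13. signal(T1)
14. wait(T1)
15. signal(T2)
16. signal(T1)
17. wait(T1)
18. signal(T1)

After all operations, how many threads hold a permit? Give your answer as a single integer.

Step 1: wait(T2) -> count=0 queue=[] holders={T2}
Step 2: wait(T1) -> count=0 queue=[T1] holders={T2}
Step 3: wait(T3) -> count=0 queue=[T1,T3] holders={T2}
Step 4: signal(T2) -> count=0 queue=[T3] holders={T1}
Step 5: signal(T1) -> count=0 queue=[] holders={T3}
Step 6: signal(T3) -> count=1 queue=[] holders={none}
Step 7: wait(T1) -> count=0 queue=[] holders={T1}
Step 8: signal(T1) -> count=1 queue=[] holders={none}
Step 9: wait(T3) -> count=0 queue=[] holders={T3}
Step 10: wait(T1) -> count=0 queue=[T1] holders={T3}
Step 11: wait(T2) -> count=0 queue=[T1,T2] holders={T3}
Step 12: signal(T3) -> count=0 queue=[T2] holders={T1}
Step 13: signal(T1) -> count=0 queue=[] holders={T2}
Step 14: wait(T1) -> count=0 queue=[T1] holders={T2}
Step 15: signal(T2) -> count=0 queue=[] holders={T1}
Step 16: signal(T1) -> count=1 queue=[] holders={none}
Step 17: wait(T1) -> count=0 queue=[] holders={T1}
Step 18: signal(T1) -> count=1 queue=[] holders={none}
Final holders: {none} -> 0 thread(s)

Answer: 0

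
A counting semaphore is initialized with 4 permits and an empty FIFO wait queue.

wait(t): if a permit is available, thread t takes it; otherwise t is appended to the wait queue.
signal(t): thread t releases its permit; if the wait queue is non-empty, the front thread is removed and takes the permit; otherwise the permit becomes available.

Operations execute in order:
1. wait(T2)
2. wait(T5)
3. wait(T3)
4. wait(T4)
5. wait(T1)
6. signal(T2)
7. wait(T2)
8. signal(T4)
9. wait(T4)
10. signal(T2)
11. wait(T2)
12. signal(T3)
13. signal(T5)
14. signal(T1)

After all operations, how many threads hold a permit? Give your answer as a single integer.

Step 1: wait(T2) -> count=3 queue=[] holders={T2}
Step 2: wait(T5) -> count=2 queue=[] holders={T2,T5}
Step 3: wait(T3) -> count=1 queue=[] holders={T2,T3,T5}
Step 4: wait(T4) -> count=0 queue=[] holders={T2,T3,T4,T5}
Step 5: wait(T1) -> count=0 queue=[T1] holders={T2,T3,T4,T5}
Step 6: signal(T2) -> count=0 queue=[] holders={T1,T3,T4,T5}
Step 7: wait(T2) -> count=0 queue=[T2] holders={T1,T3,T4,T5}
Step 8: signal(T4) -> count=0 queue=[] holders={T1,T2,T3,T5}
Step 9: wait(T4) -> count=0 queue=[T4] holders={T1,T2,T3,T5}
Step 10: signal(T2) -> count=0 queue=[] holders={T1,T3,T4,T5}
Step 11: wait(T2) -> count=0 queue=[T2] holders={T1,T3,T4,T5}
Step 12: signal(T3) -> count=0 queue=[] holders={T1,T2,T4,T5}
Step 13: signal(T5) -> count=1 queue=[] holders={T1,T2,T4}
Step 14: signal(T1) -> count=2 queue=[] holders={T2,T4}
Final holders: {T2,T4} -> 2 thread(s)

Answer: 2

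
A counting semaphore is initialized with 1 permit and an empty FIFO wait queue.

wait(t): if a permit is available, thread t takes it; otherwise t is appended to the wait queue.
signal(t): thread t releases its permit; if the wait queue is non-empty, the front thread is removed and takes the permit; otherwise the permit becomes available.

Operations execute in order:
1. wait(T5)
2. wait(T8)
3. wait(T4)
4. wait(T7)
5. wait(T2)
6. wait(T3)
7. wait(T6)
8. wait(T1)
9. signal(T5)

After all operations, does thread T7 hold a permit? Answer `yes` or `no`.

Step 1: wait(T5) -> count=0 queue=[] holders={T5}
Step 2: wait(T8) -> count=0 queue=[T8] holders={T5}
Step 3: wait(T4) -> count=0 queue=[T8,T4] holders={T5}
Step 4: wait(T7) -> count=0 queue=[T8,T4,T7] holders={T5}
Step 5: wait(T2) -> count=0 queue=[T8,T4,T7,T2] holders={T5}
Step 6: wait(T3) -> count=0 queue=[T8,T4,T7,T2,T3] holders={T5}
Step 7: wait(T6) -> count=0 queue=[T8,T4,T7,T2,T3,T6] holders={T5}
Step 8: wait(T1) -> count=0 queue=[T8,T4,T7,T2,T3,T6,T1] holders={T5}
Step 9: signal(T5) -> count=0 queue=[T4,T7,T2,T3,T6,T1] holders={T8}
Final holders: {T8} -> T7 not in holders

Answer: no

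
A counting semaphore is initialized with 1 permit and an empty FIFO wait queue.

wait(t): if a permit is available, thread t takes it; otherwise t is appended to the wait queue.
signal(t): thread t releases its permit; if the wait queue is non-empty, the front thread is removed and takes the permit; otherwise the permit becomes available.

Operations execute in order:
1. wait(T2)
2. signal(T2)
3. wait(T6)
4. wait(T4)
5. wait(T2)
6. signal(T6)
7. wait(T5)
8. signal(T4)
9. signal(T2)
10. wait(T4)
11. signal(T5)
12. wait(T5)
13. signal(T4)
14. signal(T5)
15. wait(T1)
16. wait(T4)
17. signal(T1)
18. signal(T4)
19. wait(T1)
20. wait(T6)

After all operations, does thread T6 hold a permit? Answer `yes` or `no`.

Answer: no

Derivation:
Step 1: wait(T2) -> count=0 queue=[] holders={T2}
Step 2: signal(T2) -> count=1 queue=[] holders={none}
Step 3: wait(T6) -> count=0 queue=[] holders={T6}
Step 4: wait(T4) -> count=0 queue=[T4] holders={T6}
Step 5: wait(T2) -> count=0 queue=[T4,T2] holders={T6}
Step 6: signal(T6) -> count=0 queue=[T2] holders={T4}
Step 7: wait(T5) -> count=0 queue=[T2,T5] holders={T4}
Step 8: signal(T4) -> count=0 queue=[T5] holders={T2}
Step 9: signal(T2) -> count=0 queue=[] holders={T5}
Step 10: wait(T4) -> count=0 queue=[T4] holders={T5}
Step 11: signal(T5) -> count=0 queue=[] holders={T4}
Step 12: wait(T5) -> count=0 queue=[T5] holders={T4}
Step 13: signal(T4) -> count=0 queue=[] holders={T5}
Step 14: signal(T5) -> count=1 queue=[] holders={none}
Step 15: wait(T1) -> count=0 queue=[] holders={T1}
Step 16: wait(T4) -> count=0 queue=[T4] holders={T1}
Step 17: signal(T1) -> count=0 queue=[] holders={T4}
Step 18: signal(T4) -> count=1 queue=[] holders={none}
Step 19: wait(T1) -> count=0 queue=[] holders={T1}
Step 20: wait(T6) -> count=0 queue=[T6] holders={T1}
Final holders: {T1} -> T6 not in holders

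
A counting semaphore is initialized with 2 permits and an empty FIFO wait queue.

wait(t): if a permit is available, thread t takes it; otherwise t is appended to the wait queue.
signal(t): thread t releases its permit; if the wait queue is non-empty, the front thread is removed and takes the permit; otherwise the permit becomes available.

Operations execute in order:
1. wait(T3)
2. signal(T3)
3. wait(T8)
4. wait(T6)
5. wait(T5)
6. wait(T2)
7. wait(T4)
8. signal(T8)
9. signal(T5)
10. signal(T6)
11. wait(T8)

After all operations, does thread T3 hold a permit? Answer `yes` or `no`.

Step 1: wait(T3) -> count=1 queue=[] holders={T3}
Step 2: signal(T3) -> count=2 queue=[] holders={none}
Step 3: wait(T8) -> count=1 queue=[] holders={T8}
Step 4: wait(T6) -> count=0 queue=[] holders={T6,T8}
Step 5: wait(T5) -> count=0 queue=[T5] holders={T6,T8}
Step 6: wait(T2) -> count=0 queue=[T5,T2] holders={T6,T8}
Step 7: wait(T4) -> count=0 queue=[T5,T2,T4] holders={T6,T8}
Step 8: signal(T8) -> count=0 queue=[T2,T4] holders={T5,T6}
Step 9: signal(T5) -> count=0 queue=[T4] holders={T2,T6}
Step 10: signal(T6) -> count=0 queue=[] holders={T2,T4}
Step 11: wait(T8) -> count=0 queue=[T8] holders={T2,T4}
Final holders: {T2,T4} -> T3 not in holders

Answer: no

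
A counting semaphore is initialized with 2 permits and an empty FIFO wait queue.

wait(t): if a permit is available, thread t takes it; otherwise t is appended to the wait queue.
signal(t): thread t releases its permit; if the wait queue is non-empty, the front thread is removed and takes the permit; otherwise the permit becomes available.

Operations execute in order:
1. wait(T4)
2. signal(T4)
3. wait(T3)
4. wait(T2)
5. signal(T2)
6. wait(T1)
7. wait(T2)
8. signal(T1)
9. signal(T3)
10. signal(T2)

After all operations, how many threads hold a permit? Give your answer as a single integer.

Step 1: wait(T4) -> count=1 queue=[] holders={T4}
Step 2: signal(T4) -> count=2 queue=[] holders={none}
Step 3: wait(T3) -> count=1 queue=[] holders={T3}
Step 4: wait(T2) -> count=0 queue=[] holders={T2,T3}
Step 5: signal(T2) -> count=1 queue=[] holders={T3}
Step 6: wait(T1) -> count=0 queue=[] holders={T1,T3}
Step 7: wait(T2) -> count=0 queue=[T2] holders={T1,T3}
Step 8: signal(T1) -> count=0 queue=[] holders={T2,T3}
Step 9: signal(T3) -> count=1 queue=[] holders={T2}
Step 10: signal(T2) -> count=2 queue=[] holders={none}
Final holders: {none} -> 0 thread(s)

Answer: 0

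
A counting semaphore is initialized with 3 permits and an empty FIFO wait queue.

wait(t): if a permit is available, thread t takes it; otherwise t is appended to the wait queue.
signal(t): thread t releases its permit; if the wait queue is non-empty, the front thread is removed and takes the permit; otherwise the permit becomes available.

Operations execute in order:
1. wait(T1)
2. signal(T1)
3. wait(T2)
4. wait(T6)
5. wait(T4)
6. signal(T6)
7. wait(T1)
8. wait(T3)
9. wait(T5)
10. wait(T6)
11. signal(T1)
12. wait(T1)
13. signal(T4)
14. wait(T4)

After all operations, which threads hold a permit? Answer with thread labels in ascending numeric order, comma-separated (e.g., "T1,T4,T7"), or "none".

Step 1: wait(T1) -> count=2 queue=[] holders={T1}
Step 2: signal(T1) -> count=3 queue=[] holders={none}
Step 3: wait(T2) -> count=2 queue=[] holders={T2}
Step 4: wait(T6) -> count=1 queue=[] holders={T2,T6}
Step 5: wait(T4) -> count=0 queue=[] holders={T2,T4,T6}
Step 6: signal(T6) -> count=1 queue=[] holders={T2,T4}
Step 7: wait(T1) -> count=0 queue=[] holders={T1,T2,T4}
Step 8: wait(T3) -> count=0 queue=[T3] holders={T1,T2,T4}
Step 9: wait(T5) -> count=0 queue=[T3,T5] holders={T1,T2,T4}
Step 10: wait(T6) -> count=0 queue=[T3,T5,T6] holders={T1,T2,T4}
Step 11: signal(T1) -> count=0 queue=[T5,T6] holders={T2,T3,T4}
Step 12: wait(T1) -> count=0 queue=[T5,T6,T1] holders={T2,T3,T4}
Step 13: signal(T4) -> count=0 queue=[T6,T1] holders={T2,T3,T5}
Step 14: wait(T4) -> count=0 queue=[T6,T1,T4] holders={T2,T3,T5}
Final holders: T2,T3,T5

Answer: T2,T3,T5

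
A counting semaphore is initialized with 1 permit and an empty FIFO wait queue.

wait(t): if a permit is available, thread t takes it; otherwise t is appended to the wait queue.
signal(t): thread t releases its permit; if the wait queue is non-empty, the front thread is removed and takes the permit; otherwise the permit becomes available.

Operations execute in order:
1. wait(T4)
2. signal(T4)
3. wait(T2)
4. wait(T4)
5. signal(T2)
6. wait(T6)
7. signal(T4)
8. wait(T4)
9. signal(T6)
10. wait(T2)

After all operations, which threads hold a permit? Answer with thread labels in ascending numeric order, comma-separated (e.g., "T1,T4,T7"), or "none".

Answer: T4

Derivation:
Step 1: wait(T4) -> count=0 queue=[] holders={T4}
Step 2: signal(T4) -> count=1 queue=[] holders={none}
Step 3: wait(T2) -> count=0 queue=[] holders={T2}
Step 4: wait(T4) -> count=0 queue=[T4] holders={T2}
Step 5: signal(T2) -> count=0 queue=[] holders={T4}
Step 6: wait(T6) -> count=0 queue=[T6] holders={T4}
Step 7: signal(T4) -> count=0 queue=[] holders={T6}
Step 8: wait(T4) -> count=0 queue=[T4] holders={T6}
Step 9: signal(T6) -> count=0 queue=[] holders={T4}
Step 10: wait(T2) -> count=0 queue=[T2] holders={T4}
Final holders: T4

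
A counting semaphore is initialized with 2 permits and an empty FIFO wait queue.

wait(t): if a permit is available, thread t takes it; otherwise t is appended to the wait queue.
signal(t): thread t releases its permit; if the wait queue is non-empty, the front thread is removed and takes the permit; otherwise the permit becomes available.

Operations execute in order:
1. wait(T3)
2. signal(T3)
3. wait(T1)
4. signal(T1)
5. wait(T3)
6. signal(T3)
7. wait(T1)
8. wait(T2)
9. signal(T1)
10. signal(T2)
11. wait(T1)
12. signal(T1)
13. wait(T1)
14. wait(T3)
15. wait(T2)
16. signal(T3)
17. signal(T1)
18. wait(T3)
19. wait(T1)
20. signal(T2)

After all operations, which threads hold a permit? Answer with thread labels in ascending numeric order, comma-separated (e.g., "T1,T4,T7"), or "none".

Answer: T1,T3

Derivation:
Step 1: wait(T3) -> count=1 queue=[] holders={T3}
Step 2: signal(T3) -> count=2 queue=[] holders={none}
Step 3: wait(T1) -> count=1 queue=[] holders={T1}
Step 4: signal(T1) -> count=2 queue=[] holders={none}
Step 5: wait(T3) -> count=1 queue=[] holders={T3}
Step 6: signal(T3) -> count=2 queue=[] holders={none}
Step 7: wait(T1) -> count=1 queue=[] holders={T1}
Step 8: wait(T2) -> count=0 queue=[] holders={T1,T2}
Step 9: signal(T1) -> count=1 queue=[] holders={T2}
Step 10: signal(T2) -> count=2 queue=[] holders={none}
Step 11: wait(T1) -> count=1 queue=[] holders={T1}
Step 12: signal(T1) -> count=2 queue=[] holders={none}
Step 13: wait(T1) -> count=1 queue=[] holders={T1}
Step 14: wait(T3) -> count=0 queue=[] holders={T1,T3}
Step 15: wait(T2) -> count=0 queue=[T2] holders={T1,T3}
Step 16: signal(T3) -> count=0 queue=[] holders={T1,T2}
Step 17: signal(T1) -> count=1 queue=[] holders={T2}
Step 18: wait(T3) -> count=0 queue=[] holders={T2,T3}
Step 19: wait(T1) -> count=0 queue=[T1] holders={T2,T3}
Step 20: signal(T2) -> count=0 queue=[] holders={T1,T3}
Final holders: T1,T3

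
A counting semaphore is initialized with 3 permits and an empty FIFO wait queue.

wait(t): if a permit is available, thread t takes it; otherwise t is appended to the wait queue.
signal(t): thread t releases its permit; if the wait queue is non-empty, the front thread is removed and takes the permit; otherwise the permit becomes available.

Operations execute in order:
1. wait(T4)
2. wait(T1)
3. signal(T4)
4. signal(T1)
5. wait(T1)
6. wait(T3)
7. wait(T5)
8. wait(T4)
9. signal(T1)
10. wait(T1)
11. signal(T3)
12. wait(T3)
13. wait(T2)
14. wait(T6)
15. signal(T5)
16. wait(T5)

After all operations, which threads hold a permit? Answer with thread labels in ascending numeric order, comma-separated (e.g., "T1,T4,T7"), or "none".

Answer: T1,T3,T4

Derivation:
Step 1: wait(T4) -> count=2 queue=[] holders={T4}
Step 2: wait(T1) -> count=1 queue=[] holders={T1,T4}
Step 3: signal(T4) -> count=2 queue=[] holders={T1}
Step 4: signal(T1) -> count=3 queue=[] holders={none}
Step 5: wait(T1) -> count=2 queue=[] holders={T1}
Step 6: wait(T3) -> count=1 queue=[] holders={T1,T3}
Step 7: wait(T5) -> count=0 queue=[] holders={T1,T3,T5}
Step 8: wait(T4) -> count=0 queue=[T4] holders={T1,T3,T5}
Step 9: signal(T1) -> count=0 queue=[] holders={T3,T4,T5}
Step 10: wait(T1) -> count=0 queue=[T1] holders={T3,T4,T5}
Step 11: signal(T3) -> count=0 queue=[] holders={T1,T4,T5}
Step 12: wait(T3) -> count=0 queue=[T3] holders={T1,T4,T5}
Step 13: wait(T2) -> count=0 queue=[T3,T2] holders={T1,T4,T5}
Step 14: wait(T6) -> count=0 queue=[T3,T2,T6] holders={T1,T4,T5}
Step 15: signal(T5) -> count=0 queue=[T2,T6] holders={T1,T3,T4}
Step 16: wait(T5) -> count=0 queue=[T2,T6,T5] holders={T1,T3,T4}
Final holders: T1,T3,T4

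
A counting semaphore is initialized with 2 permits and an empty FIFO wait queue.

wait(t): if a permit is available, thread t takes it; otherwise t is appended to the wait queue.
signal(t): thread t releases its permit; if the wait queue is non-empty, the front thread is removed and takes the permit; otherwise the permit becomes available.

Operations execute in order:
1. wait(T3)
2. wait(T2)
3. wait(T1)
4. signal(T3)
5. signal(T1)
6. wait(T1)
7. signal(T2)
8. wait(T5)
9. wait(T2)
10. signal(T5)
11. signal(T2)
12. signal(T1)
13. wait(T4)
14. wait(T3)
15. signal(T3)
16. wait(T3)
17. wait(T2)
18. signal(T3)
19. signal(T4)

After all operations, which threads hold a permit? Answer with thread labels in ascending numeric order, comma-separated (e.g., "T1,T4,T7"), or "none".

Answer: T2

Derivation:
Step 1: wait(T3) -> count=1 queue=[] holders={T3}
Step 2: wait(T2) -> count=0 queue=[] holders={T2,T3}
Step 3: wait(T1) -> count=0 queue=[T1] holders={T2,T3}
Step 4: signal(T3) -> count=0 queue=[] holders={T1,T2}
Step 5: signal(T1) -> count=1 queue=[] holders={T2}
Step 6: wait(T1) -> count=0 queue=[] holders={T1,T2}
Step 7: signal(T2) -> count=1 queue=[] holders={T1}
Step 8: wait(T5) -> count=0 queue=[] holders={T1,T5}
Step 9: wait(T2) -> count=0 queue=[T2] holders={T1,T5}
Step 10: signal(T5) -> count=0 queue=[] holders={T1,T2}
Step 11: signal(T2) -> count=1 queue=[] holders={T1}
Step 12: signal(T1) -> count=2 queue=[] holders={none}
Step 13: wait(T4) -> count=1 queue=[] holders={T4}
Step 14: wait(T3) -> count=0 queue=[] holders={T3,T4}
Step 15: signal(T3) -> count=1 queue=[] holders={T4}
Step 16: wait(T3) -> count=0 queue=[] holders={T3,T4}
Step 17: wait(T2) -> count=0 queue=[T2] holders={T3,T4}
Step 18: signal(T3) -> count=0 queue=[] holders={T2,T4}
Step 19: signal(T4) -> count=1 queue=[] holders={T2}
Final holders: T2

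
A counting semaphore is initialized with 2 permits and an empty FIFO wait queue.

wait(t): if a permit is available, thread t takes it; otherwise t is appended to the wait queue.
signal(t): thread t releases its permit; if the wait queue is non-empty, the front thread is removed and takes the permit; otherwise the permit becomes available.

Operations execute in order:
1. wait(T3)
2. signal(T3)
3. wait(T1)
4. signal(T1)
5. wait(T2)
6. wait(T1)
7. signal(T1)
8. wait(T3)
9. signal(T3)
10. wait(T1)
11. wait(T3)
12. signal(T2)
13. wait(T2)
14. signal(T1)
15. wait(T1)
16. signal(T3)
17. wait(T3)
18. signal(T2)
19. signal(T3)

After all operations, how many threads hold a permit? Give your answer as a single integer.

Step 1: wait(T3) -> count=1 queue=[] holders={T3}
Step 2: signal(T3) -> count=2 queue=[] holders={none}
Step 3: wait(T1) -> count=1 queue=[] holders={T1}
Step 4: signal(T1) -> count=2 queue=[] holders={none}
Step 5: wait(T2) -> count=1 queue=[] holders={T2}
Step 6: wait(T1) -> count=0 queue=[] holders={T1,T2}
Step 7: signal(T1) -> count=1 queue=[] holders={T2}
Step 8: wait(T3) -> count=0 queue=[] holders={T2,T3}
Step 9: signal(T3) -> count=1 queue=[] holders={T2}
Step 10: wait(T1) -> count=0 queue=[] holders={T1,T2}
Step 11: wait(T3) -> count=0 queue=[T3] holders={T1,T2}
Step 12: signal(T2) -> count=0 queue=[] holders={T1,T3}
Step 13: wait(T2) -> count=0 queue=[T2] holders={T1,T3}
Step 14: signal(T1) -> count=0 queue=[] holders={T2,T3}
Step 15: wait(T1) -> count=0 queue=[T1] holders={T2,T3}
Step 16: signal(T3) -> count=0 queue=[] holders={T1,T2}
Step 17: wait(T3) -> count=0 queue=[T3] holders={T1,T2}
Step 18: signal(T2) -> count=0 queue=[] holders={T1,T3}
Step 19: signal(T3) -> count=1 queue=[] holders={T1}
Final holders: {T1} -> 1 thread(s)

Answer: 1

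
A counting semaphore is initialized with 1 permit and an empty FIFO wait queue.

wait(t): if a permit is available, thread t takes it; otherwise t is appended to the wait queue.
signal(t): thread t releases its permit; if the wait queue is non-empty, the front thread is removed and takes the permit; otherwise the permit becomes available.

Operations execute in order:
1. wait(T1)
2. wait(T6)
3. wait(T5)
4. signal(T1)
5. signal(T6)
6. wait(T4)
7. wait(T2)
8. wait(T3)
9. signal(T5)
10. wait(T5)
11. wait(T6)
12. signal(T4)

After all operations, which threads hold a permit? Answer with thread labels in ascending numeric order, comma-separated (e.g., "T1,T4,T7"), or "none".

Step 1: wait(T1) -> count=0 queue=[] holders={T1}
Step 2: wait(T6) -> count=0 queue=[T6] holders={T1}
Step 3: wait(T5) -> count=0 queue=[T6,T5] holders={T1}
Step 4: signal(T1) -> count=0 queue=[T5] holders={T6}
Step 5: signal(T6) -> count=0 queue=[] holders={T5}
Step 6: wait(T4) -> count=0 queue=[T4] holders={T5}
Step 7: wait(T2) -> count=0 queue=[T4,T2] holders={T5}
Step 8: wait(T3) -> count=0 queue=[T4,T2,T3] holders={T5}
Step 9: signal(T5) -> count=0 queue=[T2,T3] holders={T4}
Step 10: wait(T5) -> count=0 queue=[T2,T3,T5] holders={T4}
Step 11: wait(T6) -> count=0 queue=[T2,T3,T5,T6] holders={T4}
Step 12: signal(T4) -> count=0 queue=[T3,T5,T6] holders={T2}
Final holders: T2

Answer: T2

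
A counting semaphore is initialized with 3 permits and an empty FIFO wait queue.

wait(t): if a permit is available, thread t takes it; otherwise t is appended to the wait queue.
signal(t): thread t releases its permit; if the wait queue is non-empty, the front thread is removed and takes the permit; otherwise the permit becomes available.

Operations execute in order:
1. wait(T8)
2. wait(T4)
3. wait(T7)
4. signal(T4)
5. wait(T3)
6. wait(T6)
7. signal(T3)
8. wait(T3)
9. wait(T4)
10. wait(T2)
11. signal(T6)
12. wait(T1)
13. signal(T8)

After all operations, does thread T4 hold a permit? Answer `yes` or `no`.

Step 1: wait(T8) -> count=2 queue=[] holders={T8}
Step 2: wait(T4) -> count=1 queue=[] holders={T4,T8}
Step 3: wait(T7) -> count=0 queue=[] holders={T4,T7,T8}
Step 4: signal(T4) -> count=1 queue=[] holders={T7,T8}
Step 5: wait(T3) -> count=0 queue=[] holders={T3,T7,T8}
Step 6: wait(T6) -> count=0 queue=[T6] holders={T3,T7,T8}
Step 7: signal(T3) -> count=0 queue=[] holders={T6,T7,T8}
Step 8: wait(T3) -> count=0 queue=[T3] holders={T6,T7,T8}
Step 9: wait(T4) -> count=0 queue=[T3,T4] holders={T6,T7,T8}
Step 10: wait(T2) -> count=0 queue=[T3,T4,T2] holders={T6,T7,T8}
Step 11: signal(T6) -> count=0 queue=[T4,T2] holders={T3,T7,T8}
Step 12: wait(T1) -> count=0 queue=[T4,T2,T1] holders={T3,T7,T8}
Step 13: signal(T8) -> count=0 queue=[T2,T1] holders={T3,T4,T7}
Final holders: {T3,T4,T7} -> T4 in holders

Answer: yes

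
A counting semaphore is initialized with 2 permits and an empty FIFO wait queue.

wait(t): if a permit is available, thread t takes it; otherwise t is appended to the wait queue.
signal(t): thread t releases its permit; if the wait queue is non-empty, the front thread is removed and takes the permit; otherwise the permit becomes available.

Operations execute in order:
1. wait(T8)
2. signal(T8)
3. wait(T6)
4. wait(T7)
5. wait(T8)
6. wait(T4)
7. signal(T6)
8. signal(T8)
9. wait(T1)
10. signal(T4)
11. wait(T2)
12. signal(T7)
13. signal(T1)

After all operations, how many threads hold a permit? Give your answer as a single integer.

Step 1: wait(T8) -> count=1 queue=[] holders={T8}
Step 2: signal(T8) -> count=2 queue=[] holders={none}
Step 3: wait(T6) -> count=1 queue=[] holders={T6}
Step 4: wait(T7) -> count=0 queue=[] holders={T6,T7}
Step 5: wait(T8) -> count=0 queue=[T8] holders={T6,T7}
Step 6: wait(T4) -> count=0 queue=[T8,T4] holders={T6,T7}
Step 7: signal(T6) -> count=0 queue=[T4] holders={T7,T8}
Step 8: signal(T8) -> count=0 queue=[] holders={T4,T7}
Step 9: wait(T1) -> count=0 queue=[T1] holders={T4,T7}
Step 10: signal(T4) -> count=0 queue=[] holders={T1,T7}
Step 11: wait(T2) -> count=0 queue=[T2] holders={T1,T7}
Step 12: signal(T7) -> count=0 queue=[] holders={T1,T2}
Step 13: signal(T1) -> count=1 queue=[] holders={T2}
Final holders: {T2} -> 1 thread(s)

Answer: 1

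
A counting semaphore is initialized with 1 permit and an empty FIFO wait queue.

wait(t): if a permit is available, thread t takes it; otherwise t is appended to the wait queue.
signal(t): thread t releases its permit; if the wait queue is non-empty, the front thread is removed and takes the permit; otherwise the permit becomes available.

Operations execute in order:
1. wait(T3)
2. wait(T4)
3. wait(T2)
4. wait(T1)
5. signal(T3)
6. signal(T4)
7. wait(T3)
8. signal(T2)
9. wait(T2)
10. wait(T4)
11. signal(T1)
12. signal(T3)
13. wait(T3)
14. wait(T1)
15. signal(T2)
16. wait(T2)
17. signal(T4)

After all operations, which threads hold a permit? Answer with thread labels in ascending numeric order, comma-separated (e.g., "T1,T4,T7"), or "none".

Answer: T3

Derivation:
Step 1: wait(T3) -> count=0 queue=[] holders={T3}
Step 2: wait(T4) -> count=0 queue=[T4] holders={T3}
Step 3: wait(T2) -> count=0 queue=[T4,T2] holders={T3}
Step 4: wait(T1) -> count=0 queue=[T4,T2,T1] holders={T3}
Step 5: signal(T3) -> count=0 queue=[T2,T1] holders={T4}
Step 6: signal(T4) -> count=0 queue=[T1] holders={T2}
Step 7: wait(T3) -> count=0 queue=[T1,T3] holders={T2}
Step 8: signal(T2) -> count=0 queue=[T3] holders={T1}
Step 9: wait(T2) -> count=0 queue=[T3,T2] holders={T1}
Step 10: wait(T4) -> count=0 queue=[T3,T2,T4] holders={T1}
Step 11: signal(T1) -> count=0 queue=[T2,T4] holders={T3}
Step 12: signal(T3) -> count=0 queue=[T4] holders={T2}
Step 13: wait(T3) -> count=0 queue=[T4,T3] holders={T2}
Step 14: wait(T1) -> count=0 queue=[T4,T3,T1] holders={T2}
Step 15: signal(T2) -> count=0 queue=[T3,T1] holders={T4}
Step 16: wait(T2) -> count=0 queue=[T3,T1,T2] holders={T4}
Step 17: signal(T4) -> count=0 queue=[T1,T2] holders={T3}
Final holders: T3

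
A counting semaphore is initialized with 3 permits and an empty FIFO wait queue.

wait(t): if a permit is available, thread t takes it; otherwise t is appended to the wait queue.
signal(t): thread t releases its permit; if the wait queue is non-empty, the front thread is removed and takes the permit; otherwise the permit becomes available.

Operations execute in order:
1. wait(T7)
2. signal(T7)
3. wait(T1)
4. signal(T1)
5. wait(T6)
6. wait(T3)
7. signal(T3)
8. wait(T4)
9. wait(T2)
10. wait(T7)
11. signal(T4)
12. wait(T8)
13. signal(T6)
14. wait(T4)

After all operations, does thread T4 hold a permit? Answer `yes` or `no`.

Answer: no

Derivation:
Step 1: wait(T7) -> count=2 queue=[] holders={T7}
Step 2: signal(T7) -> count=3 queue=[] holders={none}
Step 3: wait(T1) -> count=2 queue=[] holders={T1}
Step 4: signal(T1) -> count=3 queue=[] holders={none}
Step 5: wait(T6) -> count=2 queue=[] holders={T6}
Step 6: wait(T3) -> count=1 queue=[] holders={T3,T6}
Step 7: signal(T3) -> count=2 queue=[] holders={T6}
Step 8: wait(T4) -> count=1 queue=[] holders={T4,T6}
Step 9: wait(T2) -> count=0 queue=[] holders={T2,T4,T6}
Step 10: wait(T7) -> count=0 queue=[T7] holders={T2,T4,T6}
Step 11: signal(T4) -> count=0 queue=[] holders={T2,T6,T7}
Step 12: wait(T8) -> count=0 queue=[T8] holders={T2,T6,T7}
Step 13: signal(T6) -> count=0 queue=[] holders={T2,T7,T8}
Step 14: wait(T4) -> count=0 queue=[T4] holders={T2,T7,T8}
Final holders: {T2,T7,T8} -> T4 not in holders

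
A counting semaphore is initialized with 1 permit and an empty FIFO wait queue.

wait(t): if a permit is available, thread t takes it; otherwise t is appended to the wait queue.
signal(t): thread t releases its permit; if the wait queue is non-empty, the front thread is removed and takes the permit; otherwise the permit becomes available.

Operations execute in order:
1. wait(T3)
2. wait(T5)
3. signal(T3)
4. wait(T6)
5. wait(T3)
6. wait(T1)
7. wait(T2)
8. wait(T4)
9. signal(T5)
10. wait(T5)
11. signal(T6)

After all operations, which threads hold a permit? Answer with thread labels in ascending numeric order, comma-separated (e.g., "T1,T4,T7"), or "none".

Step 1: wait(T3) -> count=0 queue=[] holders={T3}
Step 2: wait(T5) -> count=0 queue=[T5] holders={T3}
Step 3: signal(T3) -> count=0 queue=[] holders={T5}
Step 4: wait(T6) -> count=0 queue=[T6] holders={T5}
Step 5: wait(T3) -> count=0 queue=[T6,T3] holders={T5}
Step 6: wait(T1) -> count=0 queue=[T6,T3,T1] holders={T5}
Step 7: wait(T2) -> count=0 queue=[T6,T3,T1,T2] holders={T5}
Step 8: wait(T4) -> count=0 queue=[T6,T3,T1,T2,T4] holders={T5}
Step 9: signal(T5) -> count=0 queue=[T3,T1,T2,T4] holders={T6}
Step 10: wait(T5) -> count=0 queue=[T3,T1,T2,T4,T5] holders={T6}
Step 11: signal(T6) -> count=0 queue=[T1,T2,T4,T5] holders={T3}
Final holders: T3

Answer: T3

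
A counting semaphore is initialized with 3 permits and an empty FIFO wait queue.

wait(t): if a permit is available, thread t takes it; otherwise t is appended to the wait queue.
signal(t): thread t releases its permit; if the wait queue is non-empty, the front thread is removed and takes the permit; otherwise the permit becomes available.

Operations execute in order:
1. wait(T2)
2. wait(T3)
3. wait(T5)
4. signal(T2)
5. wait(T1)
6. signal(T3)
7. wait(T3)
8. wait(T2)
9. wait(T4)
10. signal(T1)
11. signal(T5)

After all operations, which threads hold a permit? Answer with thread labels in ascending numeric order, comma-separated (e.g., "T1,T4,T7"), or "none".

Step 1: wait(T2) -> count=2 queue=[] holders={T2}
Step 2: wait(T3) -> count=1 queue=[] holders={T2,T3}
Step 3: wait(T5) -> count=0 queue=[] holders={T2,T3,T5}
Step 4: signal(T2) -> count=1 queue=[] holders={T3,T5}
Step 5: wait(T1) -> count=0 queue=[] holders={T1,T3,T5}
Step 6: signal(T3) -> count=1 queue=[] holders={T1,T5}
Step 7: wait(T3) -> count=0 queue=[] holders={T1,T3,T5}
Step 8: wait(T2) -> count=0 queue=[T2] holders={T1,T3,T5}
Step 9: wait(T4) -> count=0 queue=[T2,T4] holders={T1,T3,T5}
Step 10: signal(T1) -> count=0 queue=[T4] holders={T2,T3,T5}
Step 11: signal(T5) -> count=0 queue=[] holders={T2,T3,T4}
Final holders: T2,T3,T4

Answer: T2,T3,T4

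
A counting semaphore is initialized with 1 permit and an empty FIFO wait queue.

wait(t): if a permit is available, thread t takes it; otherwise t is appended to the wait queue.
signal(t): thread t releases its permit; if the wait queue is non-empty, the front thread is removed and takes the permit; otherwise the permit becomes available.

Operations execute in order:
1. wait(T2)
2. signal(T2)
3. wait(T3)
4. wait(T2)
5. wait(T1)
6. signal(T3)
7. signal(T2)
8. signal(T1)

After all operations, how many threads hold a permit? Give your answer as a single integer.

Answer: 0

Derivation:
Step 1: wait(T2) -> count=0 queue=[] holders={T2}
Step 2: signal(T2) -> count=1 queue=[] holders={none}
Step 3: wait(T3) -> count=0 queue=[] holders={T3}
Step 4: wait(T2) -> count=0 queue=[T2] holders={T3}
Step 5: wait(T1) -> count=0 queue=[T2,T1] holders={T3}
Step 6: signal(T3) -> count=0 queue=[T1] holders={T2}
Step 7: signal(T2) -> count=0 queue=[] holders={T1}
Step 8: signal(T1) -> count=1 queue=[] holders={none}
Final holders: {none} -> 0 thread(s)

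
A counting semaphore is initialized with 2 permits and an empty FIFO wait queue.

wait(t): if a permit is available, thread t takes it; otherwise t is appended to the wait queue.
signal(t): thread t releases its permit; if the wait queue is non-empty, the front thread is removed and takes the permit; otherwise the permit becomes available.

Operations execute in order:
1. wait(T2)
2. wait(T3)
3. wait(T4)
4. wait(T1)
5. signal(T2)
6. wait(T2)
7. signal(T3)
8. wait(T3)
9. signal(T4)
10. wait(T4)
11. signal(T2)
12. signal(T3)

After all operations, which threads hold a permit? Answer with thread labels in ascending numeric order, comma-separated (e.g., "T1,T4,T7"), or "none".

Step 1: wait(T2) -> count=1 queue=[] holders={T2}
Step 2: wait(T3) -> count=0 queue=[] holders={T2,T3}
Step 3: wait(T4) -> count=0 queue=[T4] holders={T2,T3}
Step 4: wait(T1) -> count=0 queue=[T4,T1] holders={T2,T3}
Step 5: signal(T2) -> count=0 queue=[T1] holders={T3,T4}
Step 6: wait(T2) -> count=0 queue=[T1,T2] holders={T3,T4}
Step 7: signal(T3) -> count=0 queue=[T2] holders={T1,T4}
Step 8: wait(T3) -> count=0 queue=[T2,T3] holders={T1,T4}
Step 9: signal(T4) -> count=0 queue=[T3] holders={T1,T2}
Step 10: wait(T4) -> count=0 queue=[T3,T4] holders={T1,T2}
Step 11: signal(T2) -> count=0 queue=[T4] holders={T1,T3}
Step 12: signal(T3) -> count=0 queue=[] holders={T1,T4}
Final holders: T1,T4

Answer: T1,T4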